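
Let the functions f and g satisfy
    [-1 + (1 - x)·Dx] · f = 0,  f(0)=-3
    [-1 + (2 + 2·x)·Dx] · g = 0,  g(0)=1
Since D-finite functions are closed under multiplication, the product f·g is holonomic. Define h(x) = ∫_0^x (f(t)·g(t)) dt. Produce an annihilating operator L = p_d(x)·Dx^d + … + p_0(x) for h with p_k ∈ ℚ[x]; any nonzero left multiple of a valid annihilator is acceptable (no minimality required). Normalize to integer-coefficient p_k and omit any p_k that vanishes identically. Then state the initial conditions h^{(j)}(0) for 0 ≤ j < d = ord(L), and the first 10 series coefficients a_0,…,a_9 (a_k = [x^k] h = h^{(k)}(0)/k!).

L = (3 + x)·Dx + (-2 + 2·x^2)·Dx^2  (order 2).
h: a_k = 0, -3, -9/4, -11/8, -69/64, -537/640, -365/512, -4317/7168, -8733/16384, -46147/98304, …
ICs: h(0) = 0, h′(0) = -3.

f: a_k = -3, -3, -3, -3, -3, -3, -3, -3, -3, -3, …
g: a_k = 1, 1/2, -1/8, 1/16, -5/128, 7/256, -21/1024, 33/2048, -429/32768, 715/65536, …
Sym-product of L_f,L_g gives L₀ (≤ ord 1).
Integrate: L := L₀·Dx.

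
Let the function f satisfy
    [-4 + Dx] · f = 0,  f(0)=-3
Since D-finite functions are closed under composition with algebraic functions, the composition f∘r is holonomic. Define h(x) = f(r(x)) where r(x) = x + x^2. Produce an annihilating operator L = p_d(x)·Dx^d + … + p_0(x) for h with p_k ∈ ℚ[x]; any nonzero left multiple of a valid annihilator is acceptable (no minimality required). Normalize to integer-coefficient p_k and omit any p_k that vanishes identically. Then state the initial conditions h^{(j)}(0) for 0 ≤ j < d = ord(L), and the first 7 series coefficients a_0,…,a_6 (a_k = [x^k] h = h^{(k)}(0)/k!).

f: a_k = -3, -12, -24, -32, -32, -128/5, -256/15, …
f∘r: x↦r, Dx↦Dx/r' in L_f ⇒ L₀.
L = (-4 - 8·x) + Dx  (order 1).
h: a_k = -3, -12, -36, -80, -152, -1248/5, -5536/15, …
ICs: h(0) = -3.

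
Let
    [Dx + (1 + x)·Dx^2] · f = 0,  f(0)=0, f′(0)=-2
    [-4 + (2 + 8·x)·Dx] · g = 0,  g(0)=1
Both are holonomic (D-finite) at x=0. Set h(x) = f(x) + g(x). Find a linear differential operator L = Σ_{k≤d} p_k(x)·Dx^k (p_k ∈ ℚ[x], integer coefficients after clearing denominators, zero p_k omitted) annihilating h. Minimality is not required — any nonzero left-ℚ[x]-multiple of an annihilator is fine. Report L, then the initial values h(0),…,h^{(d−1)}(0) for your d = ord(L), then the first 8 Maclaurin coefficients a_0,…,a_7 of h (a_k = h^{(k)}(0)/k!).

f: a_k = 0, -2, 1, -2/3, 1/2, -2/5, 1/3, -2/7, …
g: a_k = 1, 2, -2, 4, -10, 28, -84, 264, …
h₀=f+g: left-lcm gives L₀, ord ≤ 3.
L = (-8 + 4·x)·Dx + (-10 - 8·x + 20·x^2)·Dx^2 + (-1 - 3·x + 6·x^2 + 8·x^3)·Dx^3  (order 3).
h: a_k = 1, 0, -1, 10/3, -19/2, 138/5, -251/3, 1846/7, …
ICs: h(0) = 1, h′(0) = 0, h′′(0) = -2.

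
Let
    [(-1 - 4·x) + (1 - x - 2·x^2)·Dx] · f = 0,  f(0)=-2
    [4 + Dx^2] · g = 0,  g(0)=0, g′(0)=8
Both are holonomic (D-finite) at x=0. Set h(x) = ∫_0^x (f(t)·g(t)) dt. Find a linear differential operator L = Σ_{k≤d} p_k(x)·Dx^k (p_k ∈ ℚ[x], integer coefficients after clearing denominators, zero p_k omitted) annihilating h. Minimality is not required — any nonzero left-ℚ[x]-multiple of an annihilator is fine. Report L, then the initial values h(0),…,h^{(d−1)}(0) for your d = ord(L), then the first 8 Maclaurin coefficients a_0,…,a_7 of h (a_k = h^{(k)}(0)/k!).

L = (4·x + 8·x^2)·Dx + (2 + 8·x)·Dx^2 + (-1 + x + 2·x^2)·Dx^3  (order 3).
h: a_k = 0, 0, -8, -16/3, -28/3, -208/15, -1096/45, -1424/35, …
ICs: h(0) = 0, h′(0) = 0, h′′(0) = -16.

f: a_k = -2, -2, -6, -10, -22, -42, -86, -170, …
g: a_k = 0, 8, 0, -16/3, 0, 16/15, 0, -32/315, …
L₀ := L_f ⊗_s L_g (sym. prod.), ord ≤ 2.
h=∫₀ˣh₀: take L = L₀·Dx.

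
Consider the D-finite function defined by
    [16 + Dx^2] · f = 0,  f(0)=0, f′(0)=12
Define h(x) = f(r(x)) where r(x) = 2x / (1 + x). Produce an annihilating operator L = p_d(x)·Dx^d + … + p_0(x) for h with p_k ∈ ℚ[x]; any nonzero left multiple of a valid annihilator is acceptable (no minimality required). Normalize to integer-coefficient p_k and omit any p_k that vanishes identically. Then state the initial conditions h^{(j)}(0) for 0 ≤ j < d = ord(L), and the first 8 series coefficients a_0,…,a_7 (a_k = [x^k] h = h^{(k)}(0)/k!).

L = 64 + (2 + 6·x + 6·x^2 + 2·x^3)·Dx + (1 + 4·x + 6·x^2 + 4·x^3 + x^4)·Dx^2  (order 2).
h: a_k = 0, 24, -24, -232, 744, -3464/5, -1560, 758488/105, …
ICs: h(0) = 0, h′(0) = 24.

f: a_k = 0, 12, 0, -32, 0, 128/5, 0, -1024/105, …
h₀=f(r): pull back L_f along r ⇒ L₀.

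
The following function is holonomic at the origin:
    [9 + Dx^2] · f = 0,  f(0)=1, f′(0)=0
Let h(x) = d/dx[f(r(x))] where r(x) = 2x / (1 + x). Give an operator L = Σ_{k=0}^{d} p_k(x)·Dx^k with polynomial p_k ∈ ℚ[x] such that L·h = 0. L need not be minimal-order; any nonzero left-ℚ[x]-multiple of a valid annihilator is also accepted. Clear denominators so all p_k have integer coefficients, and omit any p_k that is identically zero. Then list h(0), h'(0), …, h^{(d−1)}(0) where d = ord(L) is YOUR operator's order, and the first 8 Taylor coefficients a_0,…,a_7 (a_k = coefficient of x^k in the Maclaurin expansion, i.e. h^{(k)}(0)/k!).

L = (42 + 12·x + 6·x^2) + (6 + 18·x + 18·x^2 + 6·x^3)·Dx + (1 + 4·x + 6·x^2 + 4·x^3 + x^4)·Dx^2  (order 2).
h: a_k = 0, -36, 108, 0, -720, 11556/5, -20412/5, 24912/7, …
ICs: h(0) = 0, h′(0) = -36.

f: a_k = 1, 0, -9/2, 0, 27/8, 0, -81/80, 0, …
Substitute x→r, Dx→(1/r')Dx; clear ⇒ L₀.
Differentiate: ansatz ord ≤ ord L₀ ⇒ L.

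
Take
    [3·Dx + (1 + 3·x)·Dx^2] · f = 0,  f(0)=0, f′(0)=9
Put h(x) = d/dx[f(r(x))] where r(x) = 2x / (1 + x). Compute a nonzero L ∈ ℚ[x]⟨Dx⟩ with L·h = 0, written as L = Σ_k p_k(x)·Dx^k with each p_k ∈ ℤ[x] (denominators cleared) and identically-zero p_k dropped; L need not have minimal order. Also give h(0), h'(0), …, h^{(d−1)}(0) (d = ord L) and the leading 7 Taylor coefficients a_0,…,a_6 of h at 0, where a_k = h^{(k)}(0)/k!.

L = (8 + 14·x) + (1 + 8·x + 7·x^2)·Dx  (order 1).
h: a_k = 18, -144, 1026, -7200, 50418, -352944, 2470626, …
ICs: h(0) = 18.

f: a_k = 0, 9, -27/2, 27, -243/4, 729/5, -729/2, …
Substitute x→r, Dx→(1/r')Dx; clear ⇒ L₀.
Differentiate: ansatz ord ≤ ord L₀ ⇒ L.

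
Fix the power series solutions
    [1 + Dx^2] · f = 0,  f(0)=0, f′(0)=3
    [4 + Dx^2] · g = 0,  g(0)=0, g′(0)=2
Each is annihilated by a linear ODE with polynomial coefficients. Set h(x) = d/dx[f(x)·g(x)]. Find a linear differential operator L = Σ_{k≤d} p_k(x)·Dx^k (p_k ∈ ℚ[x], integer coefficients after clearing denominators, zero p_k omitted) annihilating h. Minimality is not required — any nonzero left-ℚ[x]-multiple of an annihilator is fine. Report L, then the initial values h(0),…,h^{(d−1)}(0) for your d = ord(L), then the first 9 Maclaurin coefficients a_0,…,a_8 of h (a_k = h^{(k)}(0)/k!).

L = 9 + 10·Dx^2 + Dx^4  (order 4).
h: a_k = 0, 12, 0, -20, 0, 91/10, 0, -41/21, 0, …
ICs: h(0) = 0, h′(0) = 12, h′′(0) = 0, h′′′(0) = -120.

f: a_k = 0, 3, 0, -1/2, 0, 1/40, 0, -1/1680, 0, …
g: a_k = 0, 2, 0, -4/3, 0, 4/15, 0, -8/315, 0, …
f·g: L₀ = L_f ⊗_s L_g, ord ≤ 2·2.
Derive L from L₀ (diff closure).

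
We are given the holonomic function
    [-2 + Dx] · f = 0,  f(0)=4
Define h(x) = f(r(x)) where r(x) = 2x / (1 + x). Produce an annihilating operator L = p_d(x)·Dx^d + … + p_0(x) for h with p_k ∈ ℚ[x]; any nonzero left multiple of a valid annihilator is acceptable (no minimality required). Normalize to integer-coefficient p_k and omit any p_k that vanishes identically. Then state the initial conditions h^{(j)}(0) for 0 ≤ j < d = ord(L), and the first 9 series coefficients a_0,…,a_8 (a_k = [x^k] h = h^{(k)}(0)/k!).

L = -4 + (1 + 2·x + x^2)·Dx  (order 1).
h: a_k = 4, 16, 16, -16/3, -16/3, 112/15, -176/45, -272/315, 1264/315, …
ICs: h(0) = 4.

f: a_k = 4, 8, 8, 16/3, 8/3, 16/15, 16/45, 32/315, 8/315, …
Substitute x→r, Dx→(1/r')Dx; clear ⇒ L₀.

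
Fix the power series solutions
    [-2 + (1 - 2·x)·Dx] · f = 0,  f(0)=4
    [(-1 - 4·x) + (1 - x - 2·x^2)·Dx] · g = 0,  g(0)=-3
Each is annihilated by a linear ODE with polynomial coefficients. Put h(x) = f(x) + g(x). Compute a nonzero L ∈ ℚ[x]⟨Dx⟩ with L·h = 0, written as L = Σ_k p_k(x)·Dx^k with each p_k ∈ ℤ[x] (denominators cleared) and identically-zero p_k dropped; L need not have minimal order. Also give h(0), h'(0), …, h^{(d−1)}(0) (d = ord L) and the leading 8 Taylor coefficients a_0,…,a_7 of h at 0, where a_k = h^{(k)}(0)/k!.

L = -4 + (-2 - 8·x)·Dx + (1 - x - 2·x^2)·Dx^2  (order 2).
h: a_k = 1, 5, 7, 17, 31, 65, 127, 257, …
ICs: h(0) = 1, h′(0) = 5.

f: a_k = 4, 8, 16, 32, 64, 128, 256, 512, …
g: a_k = -3, -3, -9, -15, -33, -63, -129, -255, …
L₀ := lclm(L_f,L_g); ord L₀ ≤ 1+1.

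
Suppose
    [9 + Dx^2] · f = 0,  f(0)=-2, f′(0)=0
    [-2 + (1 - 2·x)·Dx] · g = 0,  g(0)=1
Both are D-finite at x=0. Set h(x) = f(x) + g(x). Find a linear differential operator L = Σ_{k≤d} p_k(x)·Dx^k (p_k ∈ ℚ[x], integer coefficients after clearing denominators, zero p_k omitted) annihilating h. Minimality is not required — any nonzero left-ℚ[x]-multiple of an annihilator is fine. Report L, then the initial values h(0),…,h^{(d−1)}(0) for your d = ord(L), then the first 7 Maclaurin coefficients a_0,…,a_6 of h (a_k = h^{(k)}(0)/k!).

L = (-594 + 648·x - 648·x^2) + (153 - 630·x + 972·x^2 - 648·x^3)·Dx + (-66 + 72·x - 72·x^2)·Dx^2 + (17 - 70·x + 108·x^2 - 72·x^3)·Dx^3  (order 3).
h: a_k = -1, 2, 13, 8, 37/4, 32, 2641/40, …
ICs: h(0) = -1, h′(0) = 2, h′′(0) = 26.

f: a_k = -2, 0, 9, 0, -27/4, 0, 81/40, …
g: a_k = 1, 2, 4, 8, 16, 32, 64, …
Sum ⇒ L₀ = lclm(L_f,L_g) in ℚ(x)⟨Dx⟩.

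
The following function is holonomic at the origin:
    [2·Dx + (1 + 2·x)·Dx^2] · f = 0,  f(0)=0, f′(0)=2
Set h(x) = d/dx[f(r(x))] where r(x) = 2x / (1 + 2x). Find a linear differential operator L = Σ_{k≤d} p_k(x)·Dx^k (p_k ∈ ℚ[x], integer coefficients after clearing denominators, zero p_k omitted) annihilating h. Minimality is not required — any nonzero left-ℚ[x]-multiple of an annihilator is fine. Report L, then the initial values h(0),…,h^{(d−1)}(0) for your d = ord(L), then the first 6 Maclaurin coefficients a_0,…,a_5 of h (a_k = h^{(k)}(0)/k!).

L = (8 + 24·x) + (1 + 8·x + 12·x^2)·Dx  (order 1).
h: a_k = 4, -32, 208, -1280, 7744, -46592, …
ICs: h(0) = 4.

f: a_k = 0, 2, -2, 8/3, -4, 32/5, …
f∘r: x↦r, Dx↦Dx/r' in L_f ⇒ L₀.
Differentiate: ansatz ord ≤ ord L₀ ⇒ L.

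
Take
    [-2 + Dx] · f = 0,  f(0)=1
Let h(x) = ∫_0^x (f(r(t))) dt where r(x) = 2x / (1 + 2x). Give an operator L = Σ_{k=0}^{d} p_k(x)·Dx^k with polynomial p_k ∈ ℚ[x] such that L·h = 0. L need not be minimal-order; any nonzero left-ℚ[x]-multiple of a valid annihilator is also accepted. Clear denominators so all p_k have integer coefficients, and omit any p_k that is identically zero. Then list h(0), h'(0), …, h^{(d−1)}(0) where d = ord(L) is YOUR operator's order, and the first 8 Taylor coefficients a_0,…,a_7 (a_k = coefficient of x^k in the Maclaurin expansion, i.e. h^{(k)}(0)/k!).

f: a_k = 1, 2, 2, 4/3, 2/3, 4/15, 4/45, 8/315, …
f∘r: x↦r, Dx↦Dx/r' in L_f ⇒ L₀.
∫: right-multiply L₀ by Dx.
L = -4·Dx + (1 + 4·x + 4·x^2)·Dx^2  (order 2).
h: a_k = 0, 1, 2, 0, -4/3, 32/15, -32/15, 256/315, …
ICs: h(0) = 0, h′(0) = 1.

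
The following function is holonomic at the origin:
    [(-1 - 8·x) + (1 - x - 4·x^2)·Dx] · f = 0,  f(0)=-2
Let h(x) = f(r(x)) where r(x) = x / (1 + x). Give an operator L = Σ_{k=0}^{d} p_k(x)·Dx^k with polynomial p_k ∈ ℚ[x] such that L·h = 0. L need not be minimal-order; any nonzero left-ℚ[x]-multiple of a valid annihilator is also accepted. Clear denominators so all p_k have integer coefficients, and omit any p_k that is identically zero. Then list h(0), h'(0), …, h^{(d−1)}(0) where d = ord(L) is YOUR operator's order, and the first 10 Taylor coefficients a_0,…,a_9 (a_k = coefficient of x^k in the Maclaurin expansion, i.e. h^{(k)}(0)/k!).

f: a_k = -2, -2, -10, -18, -58, -130, -362, -882, -2330, -5858, …
h₀=f(r): pull back L_f along r ⇒ L₀.
L = (1 + 9·x) + (-1 - 2·x + 3·x^2 + 4·x^3)·Dx  (order 1).
h: a_k = -2, -2, -8, 0, -32, 32, -160, 288, -928, 2080, …
ICs: h(0) = -2.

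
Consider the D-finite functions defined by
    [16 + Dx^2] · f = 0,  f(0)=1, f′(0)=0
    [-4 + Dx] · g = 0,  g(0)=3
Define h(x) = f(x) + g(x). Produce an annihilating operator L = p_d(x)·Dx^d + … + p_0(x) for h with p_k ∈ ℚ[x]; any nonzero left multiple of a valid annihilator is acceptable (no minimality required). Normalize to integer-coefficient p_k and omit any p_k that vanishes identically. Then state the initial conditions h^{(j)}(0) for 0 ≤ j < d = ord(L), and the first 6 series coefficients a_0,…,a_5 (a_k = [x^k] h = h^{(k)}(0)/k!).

L = -64 + 16·Dx - 4·Dx^2 + Dx^3  (order 3).
h: a_k = 4, 12, 16, 32, 128/3, 128/5, …
ICs: h(0) = 4, h′(0) = 12, h′′(0) = 32.

f: a_k = 1, 0, -8, 0, 32/3, 0, …
g: a_k = 3, 12, 24, 32, 32, 128/5, …
Weyl lclm of L_f,L_g ⇒ L₀ (ord ≤ 3).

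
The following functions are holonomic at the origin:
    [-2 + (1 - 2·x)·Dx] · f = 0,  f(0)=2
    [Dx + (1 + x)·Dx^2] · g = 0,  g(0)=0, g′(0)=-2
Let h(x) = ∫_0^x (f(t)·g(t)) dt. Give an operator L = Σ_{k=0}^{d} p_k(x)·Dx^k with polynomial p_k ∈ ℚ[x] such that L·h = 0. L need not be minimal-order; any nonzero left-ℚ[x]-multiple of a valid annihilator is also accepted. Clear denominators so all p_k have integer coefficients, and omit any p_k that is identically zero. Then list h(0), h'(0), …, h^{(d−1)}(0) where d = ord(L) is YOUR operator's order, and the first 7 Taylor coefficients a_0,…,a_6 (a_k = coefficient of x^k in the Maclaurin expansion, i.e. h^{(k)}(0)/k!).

L = 2·Dx + (3 + 6·x)·Dx^2 + (-1 + x + 2·x^2)·Dx^3  (order 3).
h: a_k = 0, 0, -2, -2, -10/3, -77/15, -391/45, …
ICs: h(0) = 0, h′(0) = 0, h′′(0) = -4.

f: a_k = 2, 4, 8, 16, 32, 64, 128, …
g: a_k = 0, -2, 1, -2/3, 1/2, -2/5, 1/3, …
h₀=f·g: eliminate ⇒ L₀, order ≤ 1·2.
h=∫₀ˣh₀: take L = L₀·Dx.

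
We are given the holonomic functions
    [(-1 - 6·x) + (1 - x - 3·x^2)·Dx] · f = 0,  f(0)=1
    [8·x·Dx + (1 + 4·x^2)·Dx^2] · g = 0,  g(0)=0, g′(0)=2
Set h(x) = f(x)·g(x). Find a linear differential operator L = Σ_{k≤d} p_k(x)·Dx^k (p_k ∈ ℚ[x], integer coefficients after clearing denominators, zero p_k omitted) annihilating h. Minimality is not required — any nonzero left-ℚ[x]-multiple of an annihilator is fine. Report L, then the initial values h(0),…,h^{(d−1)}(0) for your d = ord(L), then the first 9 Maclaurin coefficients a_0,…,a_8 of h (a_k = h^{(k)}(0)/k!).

L = (6 + 8·x + 72·x^2) + (2 + 4·x + 16·x^2 + 72·x^3)·Dx + (-1 + x - x^2 + 4·x^3 + 12·x^4)·Dx^2  (order 2).
h: a_k = 0, 2, 2, 16/3, 34/3, 506/15, 1016/15, 15818/105, 37154/105, …
ICs: h(0) = 0, h′(0) = 2.

f: a_k = 1, 1, 4, 7, 19, 40, 97, 217, 508, …
g: a_k = 0, 2, 0, -8/3, 0, 32/5, 0, -128/7, 0, …
Sym-product of L_f,L_g gives L₀ (≤ ord 2).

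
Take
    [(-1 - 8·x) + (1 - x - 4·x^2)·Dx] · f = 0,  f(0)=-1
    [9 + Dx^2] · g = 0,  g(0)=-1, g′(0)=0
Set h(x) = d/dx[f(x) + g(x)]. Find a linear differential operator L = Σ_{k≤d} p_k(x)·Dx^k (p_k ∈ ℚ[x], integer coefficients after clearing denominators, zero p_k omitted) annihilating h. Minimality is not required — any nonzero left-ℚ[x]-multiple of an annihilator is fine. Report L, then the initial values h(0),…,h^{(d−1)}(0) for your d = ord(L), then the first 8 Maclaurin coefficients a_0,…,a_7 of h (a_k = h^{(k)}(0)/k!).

L = (2358 + 13068·x + 57006·x^2 + 38520·x^3 + 83520·x^4 + 31104·x^5 + 41472·x^6) + (-189 - 1413·x + 1251·x^2 + 4203·x^3 + 5580·x^4 + 11952·x^5 + 12096·x^6 + 13824·x^7)·Dx + (262 + 1452·x + 6334·x^2 + 4280·x^3 + 9280·x^4 + 3456·x^5 + 4608·x^6)·Dx^2 + (-21 - 157·x + 139·x^2 + 467·x^3 + 620·x^4 + 1328·x^5 + 1344·x^6 + 1536·x^7)·Dx^3  (order 3).
h: a_k = -1, -1, -27, -259/2, -325, -43197/40, -3087, -5219929/560, …
ICs: h(0) = -1, h′(0) = -1, h′′(0) = -54.

f: a_k = -1, -1, -5, -9, -29, -65, -181, -441, …
g: a_k = -1, 0, 9/2, 0, -27/8, 0, 81/80, 0, …
Weyl lclm of L_f,L_g ⇒ L₀ (ord ≤ 3).
Derive L from L₀ (diff closure).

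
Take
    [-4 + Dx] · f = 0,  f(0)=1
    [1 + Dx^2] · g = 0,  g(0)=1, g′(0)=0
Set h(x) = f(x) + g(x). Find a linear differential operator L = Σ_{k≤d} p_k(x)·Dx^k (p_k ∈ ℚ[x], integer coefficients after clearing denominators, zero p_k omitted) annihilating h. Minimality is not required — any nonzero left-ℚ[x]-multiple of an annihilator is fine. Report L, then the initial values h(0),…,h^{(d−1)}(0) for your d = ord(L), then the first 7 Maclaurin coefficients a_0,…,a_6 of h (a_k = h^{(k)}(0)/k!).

L = -4 + Dx - 4·Dx^2 + Dx^3  (order 3).
h: a_k = 2, 4, 15/2, 32/3, 257/24, 128/15, 91/16, …
ICs: h(0) = 2, h′(0) = 4, h′′(0) = 15.

f: a_k = 1, 4, 8, 32/3, 32/3, 128/15, 256/45, …
g: a_k = 1, 0, -1/2, 0, 1/24, 0, -1/720, …
Sum ⇒ L₀ = lclm(L_f,L_g) in ℚ(x)⟨Dx⟩.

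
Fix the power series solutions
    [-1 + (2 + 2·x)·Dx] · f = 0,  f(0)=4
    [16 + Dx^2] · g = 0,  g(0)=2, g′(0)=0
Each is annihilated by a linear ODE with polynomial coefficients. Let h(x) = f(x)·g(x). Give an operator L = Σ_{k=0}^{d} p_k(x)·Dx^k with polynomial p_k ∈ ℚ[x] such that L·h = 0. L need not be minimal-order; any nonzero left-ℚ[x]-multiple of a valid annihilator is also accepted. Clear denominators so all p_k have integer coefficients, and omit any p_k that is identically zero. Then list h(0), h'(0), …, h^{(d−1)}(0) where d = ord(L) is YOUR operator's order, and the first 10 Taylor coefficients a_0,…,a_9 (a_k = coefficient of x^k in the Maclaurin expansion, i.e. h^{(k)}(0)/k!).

L = (67 + 128·x + 64·x^2) + (-4 - 4·x)·Dx + (4 + 8·x + 4·x^2)·Dx^2  (order 2).
h: a_k = 8, 4, -65, -63/2, 4465/48, 3733/96, -310129/5760, -219379/11520, 21374753/1290240, 4340803/860160, …
ICs: h(0) = 8, h′(0) = 4.

f: a_k = 4, 2, -1/2, 1/4, -5/32, 7/64, -21/256, 33/512, -429/8192, 715/16384, …
g: a_k = 2, 0, -16, 0, 64/3, 0, -512/45, 0, 1024/315, 0, …
L₀ := L_f ⊗_s L_g (sym. prod.), ord ≤ 2.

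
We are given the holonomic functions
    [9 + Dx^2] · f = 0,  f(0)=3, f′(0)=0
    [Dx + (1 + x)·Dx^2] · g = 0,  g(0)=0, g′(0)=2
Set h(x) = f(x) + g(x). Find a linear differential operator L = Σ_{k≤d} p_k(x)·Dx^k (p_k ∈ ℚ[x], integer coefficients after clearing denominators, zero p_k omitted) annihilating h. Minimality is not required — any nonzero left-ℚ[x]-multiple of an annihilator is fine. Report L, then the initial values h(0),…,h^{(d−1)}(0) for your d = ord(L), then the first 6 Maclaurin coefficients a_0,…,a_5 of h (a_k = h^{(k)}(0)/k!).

f: a_k = 3, 0, -27/2, 0, 81/8, 0, …
g: a_k = 0, 2, -1, 2/3, -1/2, 2/5, …
Sum ⇒ L₀ = lclm(L_f,L_g) in ℚ(x)⟨Dx⟩.
L = (135 + 162·x + 81·x^2)·Dx + (99 + 261·x + 243·x^2 + 81·x^3)·Dx^2 + (15 + 18·x + 9·x^2)·Dx^3 + (11 + 29·x + 27·x^2 + 9·x^3)·Dx^4  (order 4).
h: a_k = 3, 2, -29/2, 2/3, 77/8, 2/5, …
ICs: h(0) = 3, h′(0) = 2, h′′(0) = -29, h′′′(0) = 4.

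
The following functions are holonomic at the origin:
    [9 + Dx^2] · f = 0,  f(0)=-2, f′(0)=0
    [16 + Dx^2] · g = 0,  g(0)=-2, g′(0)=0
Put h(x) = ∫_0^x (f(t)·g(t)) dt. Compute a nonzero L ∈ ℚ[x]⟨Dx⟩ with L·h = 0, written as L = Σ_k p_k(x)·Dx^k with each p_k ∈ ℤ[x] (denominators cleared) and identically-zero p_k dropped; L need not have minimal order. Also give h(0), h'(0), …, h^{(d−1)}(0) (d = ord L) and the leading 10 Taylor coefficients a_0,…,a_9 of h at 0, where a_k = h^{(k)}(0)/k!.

L = 49·Dx + 50·Dx^3 + Dx^5  (order 5).
h: a_k = 0, 4, 0, -50/3, 0, 1201/30, 0, -11765/252, 0, 2882401/90720, …
ICs: h(0) = 0, h′(0) = 4, h′′(0) = 0, h′′′(0) = -100, h′′′′(0) = 0.

f: a_k = -2, 0, 9, 0, -27/4, 0, 81/40, 0, -729/2240, 0, …
g: a_k = -2, 0, 16, 0, -64/3, 0, 512/45, 0, -1024/315, 0, …
h₀=f·g: eliminate ⇒ L₀, order ≤ 2·2.
h=∫h₀ ⇒ L = L₀·Dx.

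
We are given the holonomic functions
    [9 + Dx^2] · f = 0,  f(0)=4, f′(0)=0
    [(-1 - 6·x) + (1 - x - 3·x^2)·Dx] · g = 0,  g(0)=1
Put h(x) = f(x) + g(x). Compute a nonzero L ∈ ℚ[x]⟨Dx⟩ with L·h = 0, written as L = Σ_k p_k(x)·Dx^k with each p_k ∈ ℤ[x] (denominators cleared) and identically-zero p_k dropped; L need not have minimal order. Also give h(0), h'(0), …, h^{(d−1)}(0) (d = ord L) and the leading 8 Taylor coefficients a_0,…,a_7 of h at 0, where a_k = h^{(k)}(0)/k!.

L = (-459 - 2916·x - 1539·x^2 - 3888·x^3 - 3645·x^4 - 4374·x^5) + (153 - 153·x - 378·x^2 + 405·x^3 - 2187·x^5 - 2187·x^6)·Dx + (-51 - 324·x - 171·x^2 - 432·x^3 - 405·x^4 - 486·x^5)·Dx^2 + (17 - 17·x - 42·x^2 + 45·x^3 - 243·x^5 - 243·x^6)·Dx^3  (order 3).
h: a_k = 5, 1, -14, 7, 65/2, 40, 1859/20, 217, …
ICs: h(0) = 5, h′(0) = 1, h′′(0) = -28.

f: a_k = 4, 0, -18, 0, 27/2, 0, -81/20, 0, …
g: a_k = 1, 1, 4, 7, 19, 40, 97, 217, …
Weyl lclm of L_f,L_g ⇒ L₀ (ord ≤ 3).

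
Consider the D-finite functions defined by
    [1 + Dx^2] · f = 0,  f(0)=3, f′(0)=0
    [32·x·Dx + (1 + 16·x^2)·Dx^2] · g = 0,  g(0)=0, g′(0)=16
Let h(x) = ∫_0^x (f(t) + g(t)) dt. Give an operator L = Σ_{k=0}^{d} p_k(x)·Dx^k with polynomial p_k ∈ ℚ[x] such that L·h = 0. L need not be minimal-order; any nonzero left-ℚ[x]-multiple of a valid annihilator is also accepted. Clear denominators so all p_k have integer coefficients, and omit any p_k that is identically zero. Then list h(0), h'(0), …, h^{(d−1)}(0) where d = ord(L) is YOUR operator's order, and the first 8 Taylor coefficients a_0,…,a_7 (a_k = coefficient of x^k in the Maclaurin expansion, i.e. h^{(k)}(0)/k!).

f: a_k = 3, 0, -3/2, 0, 1/8, 0, -1/240, 0, …
g: a_k = 0, 16, 0, -256/3, 0, 4096/5, 0, -65536/7, …
h₀=f+g: left-lcm gives L₀, ord ≤ 4.
Integrate: L := L₀·Dx.
L = (-6112·x + 99328·x^3 + 8192·x^5)·Dx^2 + (-31 + 1072·x^2 + 25344·x^4 + 4096·x^6)·Dx^3 + (-6112·x + 99328·x^3 + 8192·x^5)·Dx^4 + (-31 + 1072·x^2 + 25344·x^4 + 4096·x^6)·Dx^5  (order 5).
h: a_k = 0, 3, 8, -1/2, -64/3, 1/40, 2048/15, -1/1680, …
ICs: h(0) = 0, h′(0) = 3, h′′(0) = 16, h′′′(0) = -3, h′′′′(0) = -512.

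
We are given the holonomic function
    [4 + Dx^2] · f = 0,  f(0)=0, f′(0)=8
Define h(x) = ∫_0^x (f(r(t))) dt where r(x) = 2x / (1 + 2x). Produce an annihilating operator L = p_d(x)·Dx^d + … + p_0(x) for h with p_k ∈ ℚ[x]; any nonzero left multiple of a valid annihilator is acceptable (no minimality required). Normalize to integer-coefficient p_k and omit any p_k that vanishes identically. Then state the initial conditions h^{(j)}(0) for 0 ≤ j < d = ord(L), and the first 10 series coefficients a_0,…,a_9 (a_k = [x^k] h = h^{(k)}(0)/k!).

f: a_k = 0, 8, 0, -16/3, 0, 16/15, 0, -32/315, 0, 16/2835, …
L₀ from L_f via x↦r, Dx↦r'^{-1}Dx.
h=∫h₀ ⇒ L = L₀·Dx.
L = 16·Dx + (4 + 24·x + 48·x^2 + 32·x^3)·Dx^2 + (1 + 8·x + 24·x^2 + 32·x^3 + 16·x^4)·Dx^3  (order 3).
h: a_k = 0, 0, 8, -32/3, 16/3, 128/5, -5504/45, 2560/7, -282752/315, 776192/405, …
ICs: h(0) = 0, h′(0) = 0, h′′(0) = 16.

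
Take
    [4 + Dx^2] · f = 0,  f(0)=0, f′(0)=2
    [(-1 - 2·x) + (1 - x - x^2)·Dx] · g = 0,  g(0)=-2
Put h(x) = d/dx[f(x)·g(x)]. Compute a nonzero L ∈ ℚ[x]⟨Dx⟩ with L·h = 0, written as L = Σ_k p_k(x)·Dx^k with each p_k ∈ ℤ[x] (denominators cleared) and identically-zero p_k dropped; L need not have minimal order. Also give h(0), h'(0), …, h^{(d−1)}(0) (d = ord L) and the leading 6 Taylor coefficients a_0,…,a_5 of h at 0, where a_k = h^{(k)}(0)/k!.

f: a_k = 0, 2, 0, -4/3, 0, 4/15, …
g: a_k = -2, -2, -4, -6, -10, -16, …
Sym-product of L_f,L_g gives L₀ (≤ ord 2).
Differentiate: ansatz ord ≤ ord L₀ ⇒ L.
L = (-6 - 16·x - 8·x^2 + 16·x^3 + 8·x^4) + (-1 + 2·x + 12·x^2 + 8·x^3)·Dx + (1 - 3·x - x^2 + 4·x^3 + 2·x^4)·Dx^2  (order 2).
h: a_k = -4, -8, -16, -112/3, -76, -736/5, …
ICs: h(0) = -4, h′(0) = -8.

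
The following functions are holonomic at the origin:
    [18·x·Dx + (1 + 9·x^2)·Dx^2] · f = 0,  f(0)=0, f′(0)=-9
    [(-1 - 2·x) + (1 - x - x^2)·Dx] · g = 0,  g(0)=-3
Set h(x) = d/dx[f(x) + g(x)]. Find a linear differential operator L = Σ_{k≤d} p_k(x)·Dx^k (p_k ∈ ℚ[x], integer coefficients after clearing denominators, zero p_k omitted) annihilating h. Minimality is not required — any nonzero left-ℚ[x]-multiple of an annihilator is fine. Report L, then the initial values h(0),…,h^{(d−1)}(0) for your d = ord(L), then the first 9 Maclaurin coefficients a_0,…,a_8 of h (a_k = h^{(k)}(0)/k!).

f: a_k = 0, -9, 0, 27, 0, -729/5, 0, 6561/7, 0, …
g: a_k = -3, -3, -6, -9, -15, -24, -39, -63, -102, …
f+g: L₀ = lclm(L_f,L_g), ord ≤ 2+1.
Derive L from L₀ (diff closure).
L = (36 - 144·x - 1440·x^2 - 2376·x^3 - 3186·x^4 - 486·x^6) + (-18 - 24·x + 108·x^2 - 444·x^3 - 2313·x^4 - 2178·x^5 - 243·x^6 - 486·x^7)·Dx + (2 + 10·x + 34·x^2 + 48·x^3 + 123·x^4 - 387·x^5 - 198·x^6 - 81·x^7 - 81·x^8)·Dx^2  (order 2).
h: a_k = -12, -12, 54, -60, -849, -234, 6120, -816, -60534, …
ICs: h(0) = -12, h′(0) = -12.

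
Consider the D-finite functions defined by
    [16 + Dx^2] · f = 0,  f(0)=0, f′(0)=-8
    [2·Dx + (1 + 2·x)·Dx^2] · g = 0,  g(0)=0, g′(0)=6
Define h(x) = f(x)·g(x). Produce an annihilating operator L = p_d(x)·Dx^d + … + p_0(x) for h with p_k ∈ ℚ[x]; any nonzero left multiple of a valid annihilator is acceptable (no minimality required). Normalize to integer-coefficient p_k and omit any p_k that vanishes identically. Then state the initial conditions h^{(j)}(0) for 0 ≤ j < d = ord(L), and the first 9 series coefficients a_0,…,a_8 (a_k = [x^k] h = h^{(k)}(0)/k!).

f: a_k = 0, -8, 0, 64/3, 0, -256/15, 0, 2048/315, 0, …
g: a_k = 0, 6, -6, 8, -12, 96/5, -32, 384/7, -96, …
L₀ := L_f ⊗_s L_g (sym. prod.), ord ≤ 4.
L = (2688 + 27648·x + 93184·x^2 + 131072·x^3 + 65536·x^4) + (896 + 5888·x + 12288·x^2 + 8192·x^3)·Dx + (408 + 3712·x + 11904·x^2 + 16384·x^3 + 8192·x^4)·Dx^2 + (56 + 368·x + 768·x^2 + 512·x^3)·Dx^3 + (15 + 124·x + 380·x^2 + 512·x^3 + 256·x^4)·Dx^4  (order 4).
h: a_k = 0, 0, -48, 48, 64, -32, -256/3, 512/5, -13312/105, …
ICs: h(0) = 0, h′(0) = 0, h′′(0) = -96, h′′′(0) = 288.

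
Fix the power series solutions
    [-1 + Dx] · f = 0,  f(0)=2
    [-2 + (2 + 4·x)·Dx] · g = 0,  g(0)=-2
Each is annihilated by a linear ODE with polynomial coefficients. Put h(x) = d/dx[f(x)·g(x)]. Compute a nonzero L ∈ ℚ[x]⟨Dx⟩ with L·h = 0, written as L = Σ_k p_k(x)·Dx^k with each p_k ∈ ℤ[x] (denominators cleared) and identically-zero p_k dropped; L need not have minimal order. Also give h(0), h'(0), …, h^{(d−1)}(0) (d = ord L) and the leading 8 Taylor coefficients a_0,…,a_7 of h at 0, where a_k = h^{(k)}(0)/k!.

f: a_k = 2, 2, 1, 1/3, 1/12, 1/60, 1/360, 1/2520, …
g: a_k = -2, -2, 1, -1, 5/4, -7/4, 21/8, -33/8, …
f·g: L₀ = L_f ⊗_s L_g, ord ≤ 1·1.
Differentiate: ansatz ord ≤ ord L₀ ⇒ L.
L = (1 + 4·x + 2·x^2) + (-1 - 3·x - 2·x^2)·Dx  (order 1).
h: a_k = -8, -8, -8, 8/3, -28/3, 244/15, -1388/45, 18364/315, …
ICs: h(0) = -8.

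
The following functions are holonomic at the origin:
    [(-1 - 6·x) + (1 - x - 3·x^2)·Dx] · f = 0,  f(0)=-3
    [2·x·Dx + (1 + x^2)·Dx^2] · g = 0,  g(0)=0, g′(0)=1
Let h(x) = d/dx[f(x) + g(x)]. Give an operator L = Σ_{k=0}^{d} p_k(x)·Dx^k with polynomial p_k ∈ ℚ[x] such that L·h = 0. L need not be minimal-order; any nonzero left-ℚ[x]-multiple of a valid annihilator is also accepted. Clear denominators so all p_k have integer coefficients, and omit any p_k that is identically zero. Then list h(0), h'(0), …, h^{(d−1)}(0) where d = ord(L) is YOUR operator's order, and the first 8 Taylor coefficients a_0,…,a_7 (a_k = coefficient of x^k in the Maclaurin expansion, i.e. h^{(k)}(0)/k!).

f: a_k = -3, -3, -12, -21, -57, -120, -291, -651, …
g: a_k = 0, 1, 0, -1/3, 0, 1/5, 0, -1/7, …
L₀ := lclm(L_f,L_g); ord L₀ ≤ 1+2.
h=h₀': d/dx-closure on L₀ ⇒ L.
L = (-8 + 32·x + 300·x^2 + 504·x^3 + 1134·x^4 + 162·x^6) + (22 + 148·x + 184·x^2 + 576·x^3 + 441·x^4 + 918·x^5 + 27·x^6 + 162·x^7)·Dx + (-4 - 6·x - 18·x^2 + 60·x^3 + 85·x^4 + 75·x^5 + 126·x^6 + 9·x^7 + 27·x^8)·Dx^2  (order 2).
h: a_k = -2, -24, -64, -228, -599, -1746, -4558, -12192, …
ICs: h(0) = -2, h′(0) = -24.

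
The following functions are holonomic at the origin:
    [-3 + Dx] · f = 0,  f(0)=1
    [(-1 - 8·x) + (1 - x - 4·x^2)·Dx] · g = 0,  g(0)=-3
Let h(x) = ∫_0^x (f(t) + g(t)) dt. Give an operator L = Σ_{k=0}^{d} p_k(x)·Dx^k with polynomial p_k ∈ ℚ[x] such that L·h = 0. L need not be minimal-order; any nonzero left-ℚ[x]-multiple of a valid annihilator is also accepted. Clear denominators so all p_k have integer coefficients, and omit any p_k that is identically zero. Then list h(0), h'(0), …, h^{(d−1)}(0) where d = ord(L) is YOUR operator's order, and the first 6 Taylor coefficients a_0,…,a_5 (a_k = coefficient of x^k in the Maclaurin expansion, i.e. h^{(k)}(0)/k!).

f: a_k = 1, 3, 9/2, 9/2, 27/8, 81/40, …
g: a_k = -3, -3, -15, -27, -87, -195, …
Weyl lclm of L_f,L_g ⇒ L₀ (ord ≤ 2).
h=∫h₀ ⇒ L = L₀·Dx.
L = (21 + 9·x + 396·x^2 + 288·x^3)·Dx + (-1 - 42·x - 159·x^2 + 72·x^3 + 144·x^4)·Dx^2 + (-2 + 13·x + 9·x^2 - 56·x^3 - 48·x^4)·Dx^3  (order 3).
h: a_k = 0, -2, 0, -7/2, -45/8, -669/40, …
ICs: h(0) = 0, h′(0) = -2, h′′(0) = 0.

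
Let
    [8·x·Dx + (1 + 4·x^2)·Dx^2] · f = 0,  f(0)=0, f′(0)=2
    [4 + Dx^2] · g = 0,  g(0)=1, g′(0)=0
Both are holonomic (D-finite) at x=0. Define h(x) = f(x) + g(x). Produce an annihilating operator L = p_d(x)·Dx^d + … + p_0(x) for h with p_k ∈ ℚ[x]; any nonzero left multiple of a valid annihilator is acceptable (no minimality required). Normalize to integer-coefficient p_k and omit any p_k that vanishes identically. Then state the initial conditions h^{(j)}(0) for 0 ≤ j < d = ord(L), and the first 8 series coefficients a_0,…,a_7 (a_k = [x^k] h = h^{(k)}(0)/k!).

f: a_k = 0, 2, 0, -8/3, 0, 32/5, 0, -128/7, …
g: a_k = 1, 0, -2, 0, 2/3, 0, -4/45, 0, …
Sum ⇒ L₀ = lclm(L_f,L_g) in ℚ(x)⟨Dx⟩.
L = (-352·x + 1792·x^3 + 512·x^5)·Dx + (-4 + 112·x^2 + 576·x^4 + 256·x^6)·Dx^2 + (-88·x + 448·x^3 + 128·x^5)·Dx^3 + (-1 + 28·x^2 + 144·x^4 + 64·x^6)·Dx^4  (order 4).
h: a_k = 1, 2, -2, -8/3, 2/3, 32/5, -4/45, -128/7, …
ICs: h(0) = 1, h′(0) = 2, h′′(0) = -4, h′′′(0) = -16.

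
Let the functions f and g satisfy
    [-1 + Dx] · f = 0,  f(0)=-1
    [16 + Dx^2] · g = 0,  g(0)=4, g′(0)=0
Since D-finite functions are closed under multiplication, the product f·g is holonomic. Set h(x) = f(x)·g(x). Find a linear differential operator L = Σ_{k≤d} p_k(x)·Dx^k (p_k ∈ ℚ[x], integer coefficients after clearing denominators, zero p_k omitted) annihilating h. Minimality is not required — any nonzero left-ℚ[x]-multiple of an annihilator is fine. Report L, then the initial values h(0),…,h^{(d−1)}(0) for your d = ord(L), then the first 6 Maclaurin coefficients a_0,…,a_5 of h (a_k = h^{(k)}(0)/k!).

L = 17 - 2·Dx + Dx^2  (order 2).
h: a_k = -4, -4, 30, 94/3, -161/6, -1121/30, …
ICs: h(0) = -4, h′(0) = -4.

f: a_k = -1, -1, -1/2, -1/6, -1/24, -1/120, …
g: a_k = 4, 0, -32, 0, 128/3, 0, …
f·g: L₀ = L_f ⊗_s L_g, ord ≤ 1·2.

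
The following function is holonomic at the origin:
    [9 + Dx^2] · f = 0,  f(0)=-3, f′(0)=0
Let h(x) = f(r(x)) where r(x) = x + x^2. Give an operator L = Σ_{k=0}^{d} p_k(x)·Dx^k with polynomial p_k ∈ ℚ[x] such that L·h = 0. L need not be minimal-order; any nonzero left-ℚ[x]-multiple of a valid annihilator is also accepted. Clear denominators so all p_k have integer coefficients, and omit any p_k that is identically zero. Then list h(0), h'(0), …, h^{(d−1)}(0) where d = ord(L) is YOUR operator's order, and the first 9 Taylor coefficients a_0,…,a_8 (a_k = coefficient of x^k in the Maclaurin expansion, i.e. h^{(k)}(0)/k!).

L = (9 + 54·x + 108·x^2 + 72·x^3) - 2·Dx + (1 + 2·x)·Dx^2  (order 2).
h: a_k = -3, 0, 27/2, 27, 27/8, -81/2, -4617/80, -891/40, 156573/4480, …
ICs: h(0) = -3, h′(0) = 0.

f: a_k = -3, 0, 27/2, 0, -81/8, 0, 243/80, 0, -2187/4480, …
h₀=f(r): pull back L_f along r ⇒ L₀.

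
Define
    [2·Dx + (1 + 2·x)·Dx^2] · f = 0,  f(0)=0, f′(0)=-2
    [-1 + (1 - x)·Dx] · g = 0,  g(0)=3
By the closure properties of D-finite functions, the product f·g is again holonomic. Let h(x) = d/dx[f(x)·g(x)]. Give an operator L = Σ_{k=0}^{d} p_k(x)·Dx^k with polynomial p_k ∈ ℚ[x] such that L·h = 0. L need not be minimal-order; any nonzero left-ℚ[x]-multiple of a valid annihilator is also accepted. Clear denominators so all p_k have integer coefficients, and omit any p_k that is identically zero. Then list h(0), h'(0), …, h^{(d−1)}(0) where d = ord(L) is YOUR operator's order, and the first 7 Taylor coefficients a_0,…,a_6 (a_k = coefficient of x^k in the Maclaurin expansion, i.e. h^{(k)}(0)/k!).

L = 8 + (-1 + 10·x)·Dx + (-1 - x + 2·x^2)·Dx^2  (order 2).
h: a_k = -6, 0, -24, 16, -76, 504/5, -1332/5, …
ICs: h(0) = -6, h′(0) = 0.

f: a_k = 0, -2, 2, -8/3, 4, -32/5, 32/3, …
g: a_k = 3, 3, 3, 3, 3, 3, 3, …
h₀=f·g: eliminate ⇒ L₀, order ≤ 2·1.
Differentiate: ansatz ord ≤ ord L₀ ⇒ L.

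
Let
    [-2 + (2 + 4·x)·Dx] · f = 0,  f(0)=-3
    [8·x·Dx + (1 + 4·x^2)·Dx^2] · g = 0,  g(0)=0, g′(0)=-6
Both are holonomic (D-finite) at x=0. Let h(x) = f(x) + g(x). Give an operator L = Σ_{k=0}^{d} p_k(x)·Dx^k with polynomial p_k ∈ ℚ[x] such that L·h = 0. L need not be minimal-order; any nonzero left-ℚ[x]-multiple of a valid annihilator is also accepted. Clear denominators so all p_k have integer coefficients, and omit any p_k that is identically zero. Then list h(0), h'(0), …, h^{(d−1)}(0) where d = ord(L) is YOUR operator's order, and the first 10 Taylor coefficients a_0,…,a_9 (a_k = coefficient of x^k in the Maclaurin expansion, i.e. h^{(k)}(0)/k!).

f: a_k = -3, -3, 3/2, -3/2, 15/8, -21/8, 63/16, -99/16, 1287/128, -2145/128, …
g: a_k = 0, -6, 0, 8, 0, -96/5, 0, 384/7, 0, -512/3, …
h₀=f+g: left-lcm gives L₀, ord ≤ 3.
L = (-8 - 40·x + 96·x^2 + 96·x^3)·Dx + (-11 - 32·x + 40·x^2 + 384·x^3 + 336·x^4)·Dx^2 + (-1 + 6·x + 24·x^2 + 48·x^3 + 112·x^4 + 96·x^5)·Dx^3  (order 3).
h: a_k = -3, -9, 3/2, 13/2, 15/8, -873/40, 63/16, 5451/112, 1287/128, -71971/384, …
ICs: h(0) = -3, h′(0) = -9, h′′(0) = 3.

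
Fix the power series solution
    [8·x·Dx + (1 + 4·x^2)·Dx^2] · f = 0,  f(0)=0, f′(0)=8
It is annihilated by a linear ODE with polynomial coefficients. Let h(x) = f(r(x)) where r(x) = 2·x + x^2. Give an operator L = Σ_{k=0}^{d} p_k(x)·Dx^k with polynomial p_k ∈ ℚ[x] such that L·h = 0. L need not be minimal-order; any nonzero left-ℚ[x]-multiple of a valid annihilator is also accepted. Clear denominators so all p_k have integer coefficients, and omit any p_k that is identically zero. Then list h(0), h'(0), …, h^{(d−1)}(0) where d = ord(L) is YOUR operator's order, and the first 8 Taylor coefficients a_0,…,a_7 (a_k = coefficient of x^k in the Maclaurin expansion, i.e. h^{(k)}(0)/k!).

L = (-1 + 32·x + 64·x^2 + 48·x^3 + 12·x^4)·Dx + (1 + x + 16·x^2 + 32·x^3 + 20·x^4 + 4·x^5)·Dx^2  (order 2).
h: a_k = 0, 16, 8, -256/3, -128, 3776/5, 6112/3, -51200/7, …
ICs: h(0) = 0, h′(0) = 16.

f: a_k = 0, 8, 0, -32/3, 0, 128/5, 0, -512/7, …
h₀=f(r): pull back L_f along r ⇒ L₀.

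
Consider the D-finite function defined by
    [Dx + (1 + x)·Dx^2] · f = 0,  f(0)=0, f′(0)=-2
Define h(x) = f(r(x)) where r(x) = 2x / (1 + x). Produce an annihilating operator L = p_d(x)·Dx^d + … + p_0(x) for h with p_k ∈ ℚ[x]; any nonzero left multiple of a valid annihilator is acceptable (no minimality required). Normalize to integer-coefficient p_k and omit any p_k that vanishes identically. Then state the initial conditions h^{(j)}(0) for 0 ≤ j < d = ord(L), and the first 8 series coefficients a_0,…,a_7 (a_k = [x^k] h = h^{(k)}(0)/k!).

f: a_k = 0, -2, 1, -2/3, 1/2, -2/5, 1/3, -2/7, …
Change of var in L_f (x↦r) gives L₀.
L = (4 + 6·x)·Dx + (1 + 4·x + 3·x^2)·Dx^2  (order 2).
h: a_k = 0, -4, 8, -52/3, 40, -484/5, 728/3, -4372/7, …
ICs: h(0) = 0, h′(0) = -4.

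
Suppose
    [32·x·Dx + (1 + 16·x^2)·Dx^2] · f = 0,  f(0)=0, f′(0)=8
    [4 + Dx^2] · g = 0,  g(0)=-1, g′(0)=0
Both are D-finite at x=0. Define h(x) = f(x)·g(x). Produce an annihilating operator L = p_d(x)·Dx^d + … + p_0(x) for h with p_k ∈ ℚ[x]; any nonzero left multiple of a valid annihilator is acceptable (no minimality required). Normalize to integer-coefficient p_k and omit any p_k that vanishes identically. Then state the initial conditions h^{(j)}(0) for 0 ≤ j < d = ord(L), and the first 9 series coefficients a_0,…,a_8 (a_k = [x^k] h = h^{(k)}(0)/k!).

f: a_k = 0, 8, 0, -128/3, 0, 2048/5, 0, -32768/7, 0, …
g: a_k = -1, 0, 2, 0, -2/3, 0, 4/45, 0, -2/315, …
h₀=f·g: eliminate ⇒ L₀, order ≤ 2·2.
L = (1360 + 60416·x^2 + 106496·x^4 + 262144·x^6 + 1048576·x^8) + (2304·x + 45056·x^3 + 196608·x^5 + 1048576·x^7)·Dx + (360 + 15872·x^2 + 36864·x^4 + 131072·x^6 + 524288·x^8)·Dx^2 + (576·x + 11264·x^3 + 49152·x^5 + 262144·x^7)·Dx^3 + (5 + 192·x^2 + 2560·x^4 + 16384·x^6 + 65536·x^8)·Dx^4  (order 4).
h: a_k = 0, -8, 0, 176/3, 0, -7504/15, 0, 1741792/315, 0, …
ICs: h(0) = 0, h′(0) = -8, h′′(0) = 0, h′′′(0) = 352.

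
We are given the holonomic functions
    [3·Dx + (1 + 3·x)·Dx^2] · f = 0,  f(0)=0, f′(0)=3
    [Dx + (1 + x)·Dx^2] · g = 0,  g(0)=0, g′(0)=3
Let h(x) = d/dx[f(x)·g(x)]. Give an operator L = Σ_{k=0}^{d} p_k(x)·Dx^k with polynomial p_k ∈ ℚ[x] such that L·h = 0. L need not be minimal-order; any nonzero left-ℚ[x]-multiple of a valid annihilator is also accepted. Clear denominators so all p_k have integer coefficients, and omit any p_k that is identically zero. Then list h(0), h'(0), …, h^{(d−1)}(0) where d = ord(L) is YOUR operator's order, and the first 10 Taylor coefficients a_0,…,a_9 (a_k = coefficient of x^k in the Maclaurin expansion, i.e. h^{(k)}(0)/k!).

L = (30 + 72·x + 54·x^2) + (76 + 354·x + 540·x^2 + 270·x^3)·Dx + (29 + 200·x + 486·x^2 + 504·x^3 + 189·x^4)·Dx^2 + (2 + 19·x + 68·x^2 + 114·x^3 + 90·x^4 + 27·x^5)·Dx^3  (order 3).
h: a_k = 0, 18, -54, 147, -405, 11421/10, -16401/5, 133533/14, -1957203/70, 11536799/140, …
ICs: h(0) = 0, h′(0) = 18, h′′(0) = -108.

f: a_k = 0, 3, -9/2, 9, -81/4, 243/5, -243/2, 2187/7, -6561/8, 2187, …
g: a_k = 0, 3, -3/2, 1, -3/4, 3/5, -1/2, 3/7, -3/8, 1/3, …
L₀ := L_f ⊗_s L_g (sym. prod.), ord ≤ 4.
Differentiate: ansatz ord ≤ ord L₀ ⇒ L.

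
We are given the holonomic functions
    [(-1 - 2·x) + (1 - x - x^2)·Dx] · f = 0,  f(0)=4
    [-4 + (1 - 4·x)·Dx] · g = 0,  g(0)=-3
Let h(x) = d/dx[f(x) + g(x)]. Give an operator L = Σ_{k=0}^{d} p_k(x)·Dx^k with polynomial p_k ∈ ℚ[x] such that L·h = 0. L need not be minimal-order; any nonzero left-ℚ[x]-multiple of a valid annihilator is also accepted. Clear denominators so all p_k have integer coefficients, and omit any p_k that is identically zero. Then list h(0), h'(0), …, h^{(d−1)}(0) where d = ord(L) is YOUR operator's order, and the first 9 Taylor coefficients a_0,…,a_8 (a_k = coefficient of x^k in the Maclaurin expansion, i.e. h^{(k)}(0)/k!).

f: a_k = 4, 4, 8, 12, 20, 32, 52, 84, 136, …
g: a_k = -3, -12, -48, -192, -768, -3072, -12288, -49152, -196608, …
h₀=f+g: left-lcm gives L₀, ord ≤ 2.
h=h₀': d/dx-closure on L₀ ⇒ L.
L = (120 + 192·x + 432·x^2 - 96·x^3 + 96·x^4) + (-39 - 48·x + 210·x^2 + 252·x^3 - 48·x^4 + 96·x^5)·Dx + (2 - x - 42·x^2 + 54·x^3 + 7·x^4 + 16·x^6)·Dx^2  (order 2).
h: a_k = -8, -80, -540, -2992, -15200, -73416, -343476, -1571776, -7075908, …
ICs: h(0) = -8, h′(0) = -80.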